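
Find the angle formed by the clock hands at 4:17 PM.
Hour hand position: 4 x 30 + 17 x 0.5 = 128.5 degrees
Minute hand position: 17 x 6 = 102 degrees
Difference: |128.5 - 102| = 26.5 degrees
The angle between the hands is 26.5 degrees

Final answer: 26.5 degrees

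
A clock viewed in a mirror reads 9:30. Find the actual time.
Reflection across the vertical (12-6) axis maps a hand at angle A degrees to (360 - A) degrees, which sends a reading of T minutes past 12:00 to (720 - T) minutes past 12:00.
Mirror reads 9:30 = 570 minutes past 12:00.
Actual time: (720 - 570) mod 720 = 150 minutes = 2:30.

Final answer: 2:30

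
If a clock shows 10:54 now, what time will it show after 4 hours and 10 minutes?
Starting time: 10:54
Adding 10 minutes to 54 minutes: 54 + 10 = 64 minutes = 1 hour and 4 minutes
Adding 4 hours: 10 + 4 + 1 (carry) = 15 - 12 = 3
Final time: 3:04

Final answer: 3:04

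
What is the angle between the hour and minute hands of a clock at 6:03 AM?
Hour hand position: 6 x 30 + 3 x 0.5 = 181.5 degrees
Minute hand position: 3 x 6 = 18 degrees
Difference: |181.5 - 18| = 163.5 degrees
The angle between the hands is 163.5 degrees

Final answer: 163.5 degrees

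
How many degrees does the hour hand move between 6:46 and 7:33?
The hour hand moves 0.5 degrees per minute.
Time elapsed: 7:33 - 6:46 = 47 minutes
Angular displacement: 47 x 0.5 = 23.5 degrees

Final answer: 23.5 degrees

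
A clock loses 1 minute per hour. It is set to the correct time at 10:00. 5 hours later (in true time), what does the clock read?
For every 60 true minutes, the faulty clock advances 60 - 1 = 59 minutes.
True elapsed: 5 hours = 300 minutes.
Faulty clock advances: 300 x 59/60 = 295 minutes (drift: 5 minutes behind).
Shown time: 10:00 + 295 minutes = 2:55.

Final answer: 2:55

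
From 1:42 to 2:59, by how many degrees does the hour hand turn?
The hour hand moves 0.5 degrees per minute.
Time elapsed: 2:59 - 1:42 = 77 minutes
Angular displacement: 77 x 0.5 = 38.5 degrees

Final answer: 38.5 degrees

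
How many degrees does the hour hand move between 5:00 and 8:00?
The hour hand moves 0.5 degrees per minute.
Time elapsed: 8:00 - 5:00 = 180 minutes
Angular displacement: 180 x 0.5 = 90 degrees

Final answer: 90 degrees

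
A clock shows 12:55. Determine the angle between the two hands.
Hour hand position: 0 x 30 + 55 x 0.5 = 27.5 degrees
Minute hand position: 55 x 6 = 330 degrees
Difference: |27.5 - 330| = 302.5 degrees
Since 302.5 > 180, the smaller angle is 360 - 302.5 = 57.5 degrees

Final answer: 57.5 degrees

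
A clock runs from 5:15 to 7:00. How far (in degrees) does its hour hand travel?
The hour hand moves 0.5 degrees per minute.
Time elapsed: 7:00 - 5:15 = 105 minutes
Angular displacement: 105 x 0.5 = 52.5 degrees

Final answer: 52.5 degrees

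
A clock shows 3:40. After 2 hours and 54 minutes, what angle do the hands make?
First find the time 2 hours and 54 minutes after 3:40.
Total minutes: 3 x 60 + 40 + 2 x 60 + 54 = 394.
394 mod 720 = 394 minutes = 6:34.
Now compute the angle at 6:34:
Hour hand: 6 x 30 + 34 x 0.5 = 197 degrees
Minute hand: 34 x 6 = 204 degrees
Difference: |197 - 204| = 7 degrees
The angle is 7 degrees

Final answer: 7 degrees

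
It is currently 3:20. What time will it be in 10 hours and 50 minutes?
Starting time: 3:20
Adding 50 minutes to 20 minutes: 20 + 50 = 70 minutes = 1 hour and 10 minutes
Adding 10 hours: 3 + 10 + 1 (carry) = 14 - 12 = 2
Final time: 2:10

Final answer: 2:10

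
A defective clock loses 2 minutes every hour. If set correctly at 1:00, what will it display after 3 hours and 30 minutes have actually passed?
For every 60 true minutes, the faulty clock advances 60 - 2 = 58 minutes.
True elapsed: 3 hours and 30 minutes = 210 minutes.
Faulty clock advances: 210 x 58/60 = 203 minutes (drift: 7 minutes behind).
Shown time: 1:00 + 203 minutes = 4:23.

Final answer: 4:23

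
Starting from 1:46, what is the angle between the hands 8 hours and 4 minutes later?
First find the time 8 hours and 4 minutes after 1:46.
Total minutes: 1 x 60 + 46 + 8 x 60 + 4 = 590.
590 mod 720 = 590 minutes = 9:50.
Now compute the angle at 9:50:
Hour hand: 9 x 30 + 50 x 0.5 = 295 degrees
Minute hand: 50 x 6 = 300 degrees
Difference: |295 - 300| = 5 degrees
The angle is 5 degrees

Final answer: 5 degrees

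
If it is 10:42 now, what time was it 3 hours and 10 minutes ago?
Starting time: 10:42 = 642 total minutes past 12:00
Subtracting: 3 hours and 10 minutes = 190 minutes
642 - 190 = 452 minutes
= 7 hours and 32 minutes past 12:00 = 7:32

Final answer: 7:32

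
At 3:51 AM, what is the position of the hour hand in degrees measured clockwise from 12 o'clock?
The hour hand moves 30 degrees per hour and 0.5 degrees per minute.
At 3:51: (3) x 30 + 51 x 0.5 = 90 + 25.5 = 115.5 degrees

Final answer: 115.5 degrees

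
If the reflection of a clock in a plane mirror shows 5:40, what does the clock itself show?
Reflection across the vertical (12-6) axis maps a hand at angle A degrees to (360 - A) degrees, which sends a reading of T minutes past 12:00 to (720 - T) minutes past 12:00.
Mirror reads 5:40 = 340 minutes past 12:00.
Actual time: (720 - 340) mod 720 = 380 minutes = 6:20.

Final answer: 6:20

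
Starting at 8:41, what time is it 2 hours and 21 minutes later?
Starting time: 8:41
Adding 21 minutes to 41 minutes: 41 + 21 = 62 minutes = 1 hour and 2 minutes
Adding 2 hours: 8 + 2 + 1 (carry) = 11
Final time: 11:02

Final answer: 11:02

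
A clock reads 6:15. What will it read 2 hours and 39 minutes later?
Starting time: 6:15
Adding 39 minutes to 15 minutes: 15 + 39 = 54 minutes
Adding 2 hours: 6 + 2 = 8
Final time: 8:54

Final answer: 8:54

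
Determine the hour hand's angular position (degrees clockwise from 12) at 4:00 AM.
The hour hand moves 30 degrees per hour and 0.5 degrees per minute.
At 4:00: (4) x 30 + 0 x 0.5 = 120 + 0 = 120 degrees

Final answer: 120 degrees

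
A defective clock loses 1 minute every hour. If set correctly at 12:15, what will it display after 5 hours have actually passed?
For every 60 true minutes, the faulty clock advances 60 - 1 = 59 minutes.
True elapsed: 5 hours = 300 minutes.
Faulty clock advances: 300 x 59/60 = 295 minutes (drift: 5 minutes behind).
Shown time: 12:15 + 295 minutes = 5:10.

Final answer: 5:10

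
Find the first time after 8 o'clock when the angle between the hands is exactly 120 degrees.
At t minutes past 8:00, the hour hand is at 30 x 8 + 0.5t degrees and the minute hand is at 6t degrees.
The smaller angle between them is 120 degrees when |30H - 5.5t| = 120 or |30H - 5.5t| = 240.
With H = 8, solve 30 x 8 - 5.5t = +/- target for each target:
  t = (30 x 8 - 120) / 5.5 = 21.82
  t = (30 x 8 + 120) / 5.5 = 65.45 (outside (0, 60))
  t = (30 x 8 - 240) / 5.5 = 0 (outside (0, 60))
  t = (30 x 8 + 240) / 5.5 = 87.27 (outside (0, 60))
Valid solutions in (0, 60): {21.82} minutes.
The first occurrence is t = 21.82 minutes.
The hands form a 120-degree angle at 21.82 minutes past 8:00.

Final answer: 21.82 minutes past 8:00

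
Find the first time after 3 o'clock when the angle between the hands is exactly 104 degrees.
At t minutes past 3:00, the hour hand is at 30 x 3 + 0.5t degrees and the minute hand is at 6t degrees.
The smaller angle between them is 104 degrees when |30H - 5.5t| = 104 or |30H - 5.5t| = 256.
With H = 3, solve 30 x 3 - 5.5t = +/- target for each target:
  t = (30 x 3 - 104) / 5.5 = -2.55 (outside (0, 60))
  t = (30 x 3 + 104) / 5.5 = 35.27
  t = (30 x 3 - 256) / 5.5 = -30.18 (outside (0, 60))
  t = (30 x 3 + 256) / 5.5 = 62.91 (outside (0, 60))
Valid solutions in (0, 60): {35.27} minutes.
The first occurrence is t = 35.27 minutes.
The hands form a 104-degree angle at 35.27 minutes past 3:00.

Final answer: 35.27 minutes past 3:00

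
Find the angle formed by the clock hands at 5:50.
Hour hand position: 5 x 30 + 50 x 0.5 = 175 degrees
Minute hand position: 50 x 6 = 300 degrees
Difference: |175 - 300| = 125 degrees
The angle between the hands is 125 degrees

Final answer: 125 degrees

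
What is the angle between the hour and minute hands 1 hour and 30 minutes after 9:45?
First find the time 1 hour and 30 minutes after 9:45.
Total minutes: 9 x 60 + 45 + 1 x 60 + 30 = 675.
675 mod 720 = 675 minutes = 11:15.
Now compute the angle at 11:15:
Hour hand: 11 x 30 + 15 x 0.5 = 337.5 degrees
Minute hand: 15 x 6 = 90 degrees
Difference: |337.5 - 90| = 247.5 degrees
Smaller angle: 360 - 247.5 = 112.5 degrees

Final answer: 112.5 degrees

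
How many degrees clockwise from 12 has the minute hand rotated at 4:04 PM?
The minute hand moves 6 degrees per minute.
At 4:04: 4 x 6 = 24 degrees

Final answer: 24 degrees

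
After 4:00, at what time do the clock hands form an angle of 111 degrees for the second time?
At t minutes past 4:00, the hour hand is at 30 x 4 + 0.5t degrees and the minute hand is at 6t degrees.
The smaller angle between them is 111 degrees when |30H - 5.5t| = 111 or |30H - 5.5t| = 249.
With H = 4, solve 30 x 4 - 5.5t = +/- target for each target:
  t = (30 x 4 - 111) / 5.5 = 1.64
  t = (30 x 4 + 111) / 5.5 = 42
  t = (30 x 4 - 249) / 5.5 = -23.45 (outside (0, 60))
  t = (30 x 4 + 249) / 5.5 = 67.09 (outside (0, 60))
Valid solutions in (0, 60): {1.64, 42} minutes.
The second occurrence is t = 42 minutes.
The hands form a 111-degree angle at 42 minutes past 4:00.

Final answer: 42 minutes past 4:00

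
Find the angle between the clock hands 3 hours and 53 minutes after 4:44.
First find the time 3 hours and 53 minutes after 4:44.
Total minutes: 4 x 60 + 44 + 3 x 60 + 53 = 517.
517 mod 720 = 517 minutes = 8:37.
Now compute the angle at 8:37:
Hour hand: 8 x 30 + 37 x 0.5 = 258.5 degrees
Minute hand: 37 x 6 = 222 degrees
Difference: |258.5 - 222| = 36.5 degrees
The angle is 36.5 degrees

Final answer: 36.5 degrees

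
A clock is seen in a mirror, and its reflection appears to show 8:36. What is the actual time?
Reflection across the vertical (12-6) axis maps a hand at angle A degrees to (360 - A) degrees, which sends a reading of T minutes past 12:00 to (720 - T) minutes past 12:00.
Mirror reads 8:36 = 516 minutes past 12:00.
Actual time: (720 - 516) mod 720 = 204 minutes = 3:24.

Final answer: 3:24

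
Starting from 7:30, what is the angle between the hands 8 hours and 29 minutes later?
First find the time 8 hours and 29 minutes after 7:30.
Total minutes: 7 x 60 + 30 + 8 x 60 + 29 = 959.
959 mod 720 = 239 minutes = 3:59.
Now compute the angle at 3:59:
Hour hand: 3 x 30 + 59 x 0.5 = 119.5 degrees
Minute hand: 59 x 6 = 354 degrees
Difference: |119.5 - 354| = 234.5 degrees
Smaller angle: 360 - 234.5 = 125.5 degrees

Final answer: 125.5 degrees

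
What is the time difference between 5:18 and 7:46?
From 5:18 to 7:46:
(7 x 60 + 46) - (5 x 60 + 18) = 466 - 318 = 148 minutes
= 2 hours and 28 minutes

Final answer: 2 hours and 28 minutes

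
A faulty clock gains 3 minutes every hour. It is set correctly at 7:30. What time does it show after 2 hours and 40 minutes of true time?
For every 60 true minutes, the faulty clock advances 60 + 3 = 63 minutes.
True elapsed: 2 hours and 40 minutes = 160 minutes.
Faulty clock advances: 160 x 63/60 = 168 minutes (drift: 8 minutes ahead).
Shown time: 7:30 + 168 minutes = 10:18.

Final answer: 10:18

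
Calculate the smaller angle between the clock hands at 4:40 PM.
Hour hand position: 4 x 30 + 40 x 0.5 = 140 degrees
Minute hand position: 40 x 6 = 240 degrees
Difference: |140 - 240| = 100 degrees
The angle between the hands is 100 degrees

Final answer: 100 degrees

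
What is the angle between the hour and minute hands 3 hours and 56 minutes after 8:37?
First find the time 3 hours and 56 minutes after 8:37.
Total minutes: 8 x 60 + 37 + 3 x 60 + 56 = 753.
753 mod 720 = 33 minutes = 12:33.
Now compute the angle at 12:33:
Hour hand: 0 x 30 + 33 x 0.5 = 16.5 degrees
Minute hand: 33 x 6 = 198 degrees
Difference: |16.5 - 198| = 181.5 degrees
Smaller angle: 360 - 181.5 = 178.5 degrees

Final answer: 178.5 degrees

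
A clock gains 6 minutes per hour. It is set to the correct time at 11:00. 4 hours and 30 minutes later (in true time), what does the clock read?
For every 60 true minutes, the faulty clock advances 60 + 6 = 66 minutes.
True elapsed: 4 hours and 30 minutes = 270 minutes.
Faulty clock advances: 270 x 66/60 = 297 minutes (drift: 27 minutes ahead).
Shown time: 11:00 + 297 minutes = 3:57.

Final answer: 3:57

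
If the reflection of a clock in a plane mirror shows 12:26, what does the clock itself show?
Reflection across the vertical (12-6) axis maps a hand at angle A degrees to (360 - A) degrees, which sends a reading of T minutes past 12:00 to (720 - T) minutes past 12:00.
Mirror reads 12:26 = 26 minutes past 12:00.
Actual time: (720 - 26) mod 720 = 694 minutes = 11:34.

Final answer: 11:34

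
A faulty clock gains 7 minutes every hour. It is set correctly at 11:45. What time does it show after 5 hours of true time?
For every 60 true minutes, the faulty clock advances 60 + 7 = 67 minutes.
True elapsed: 5 hours = 300 minutes.
Faulty clock advances: 300 x 67/60 = 335 minutes (drift: 35 minutes ahead).
Shown time: 11:45 + 335 minutes = 5:20.

Final answer: 5:20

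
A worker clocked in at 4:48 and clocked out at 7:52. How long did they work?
From 4:48 to 7:52:
(7 x 60 + 52) - (4 x 60 + 48) = 472 - 288 = 184 minutes
= 3 hours and 4 minutes

Final answer: 3 hours and 4 minutes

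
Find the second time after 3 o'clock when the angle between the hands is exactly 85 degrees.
At t minutes past 3:00, the hour hand is at 30 x 3 + 0.5t degrees and the minute hand is at 6t degrees.
The smaller angle between them is 85 degrees when |30H - 5.5t| = 85 or |30H - 5.5t| = 275.
With H = 3, solve 30 x 3 - 5.5t = +/- target for each target:
  t = (30 x 3 - 85) / 5.5 = 0.91
  t = (30 x 3 + 85) / 5.5 = 31.82
  t = (30 x 3 - 275) / 5.5 = -33.64 (outside (0, 60))
  t = (30 x 3 + 275) / 5.5 = 66.36 (outside (0, 60))
Valid solutions in (0, 60): {0.91, 31.82} minutes.
The second occurrence is t = 31.82 minutes.
The hands form a 85-degree angle at 31.82 minutes past 3:00.

Final answer: 31.82 minutes past 3:00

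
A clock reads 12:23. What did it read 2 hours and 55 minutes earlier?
Starting time: 12:23 = 23 total minutes past 12:00
Subtracting: 2 hours and 55 minutes = 175 minutes
23 - 175 = -152 (negative, add 12 hours = 720) = 568 minutes
= 9 hours and 28 minutes past 12:00 = 9:28

Final answer: 9:28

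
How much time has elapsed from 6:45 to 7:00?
From 6:45 to 7:00:
(7 x 60 + 0) - (6 x 60 + 45) = 420 - 405 = 15 minutes
= 15 minutes

Final answer: 15 minutes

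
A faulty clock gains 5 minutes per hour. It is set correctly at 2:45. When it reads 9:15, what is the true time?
For every 60 true minutes, the faulty clock advances 65 minutes, so 1 faulty-clock minute corresponds to 60/65 true minutes.
From 2:45 to 9:15 on the faulty dial is 390 minutes.
True elapsed: 390 x 60/65 = 360 minutes = 6 hours.
True time: 2:45 + 6 hours = 8:45.

Final answer: 8:45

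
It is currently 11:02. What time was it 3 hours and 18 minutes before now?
Starting time: 11:02 = 662 total minutes past 12:00
Subtracting: 3 hours and 18 minutes = 198 minutes
662 - 198 = 464 minutes
= 7 hours and 44 minutes past 12:00 = 7:44

Final answer: 7:44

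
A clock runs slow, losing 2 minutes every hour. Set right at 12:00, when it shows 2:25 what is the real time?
For every 60 true minutes, the faulty clock advances 58 minutes, so 1 faulty-clock minute corresponds to 60/58 true minutes.
From 12:00 to 2:25 on the faulty dial is 145 minutes.
True elapsed: 145 x 60/58 = 150 minutes = 2 hours and 30 minutes.
True time: 12:00 + 2 hours and 30 minutes = 2:30.

Final answer: 2:30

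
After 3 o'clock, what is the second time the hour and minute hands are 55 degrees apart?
At t minutes past 3:00, the hour hand is at 30 x 3 + 0.5t degrees and the minute hand is at 6t degrees.
The smaller angle between them is 55 degrees when |30H - 5.5t| = 55 or |30H - 5.5t| = 305.
With H = 3, solve 30 x 3 - 5.5t = +/- target for each target:
  t = (30 x 3 - 55) / 5.5 = 6.36
  t = (30 x 3 + 55) / 5.5 = 26.36
  t = (30 x 3 - 305) / 5.5 = -39.09 (outside (0, 60))
  t = (30 x 3 + 305) / 5.5 = 71.82 (outside (0, 60))
Valid solutions in (0, 60): {6.36, 26.36} minutes.
The second occurrence is t = 26.36 minutes.
The hands form a 55-degree angle at 26.36 minutes past 3:00.

Final answer: 26.36 minutes past 3:00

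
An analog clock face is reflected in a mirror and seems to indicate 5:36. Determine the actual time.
Reflection across the vertical (12-6) axis maps a hand at angle A degrees to (360 - A) degrees, which sends a reading of T minutes past 12:00 to (720 - T) minutes past 12:00.
Mirror reads 5:36 = 336 minutes past 12:00.
Actual time: (720 - 336) mod 720 = 384 minutes = 6:24.

Final answer: 6:24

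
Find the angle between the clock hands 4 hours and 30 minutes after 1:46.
First find the time 4 hours and 30 minutes after 1:46.
Total minutes: 1 x 60 + 46 + 4 x 60 + 30 = 376.
376 mod 720 = 376 minutes = 6:16.
Now compute the angle at 6:16:
Hour hand: 6 x 30 + 16 x 0.5 = 188 degrees
Minute hand: 16 x 6 = 96 degrees
Difference: |188 - 96| = 92 degrees
The angle is 92 degrees

Final answer: 92 degrees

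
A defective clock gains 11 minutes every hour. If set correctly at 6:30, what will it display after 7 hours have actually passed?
For every 60 true minutes, the faulty clock advances 60 + 11 = 71 minutes.
True elapsed: 7 hours = 420 minutes.
Faulty clock advances: 420 x 71/60 = 497 minutes (drift: 77 minutes ahead).
Shown time: 6:30 + 497 minutes = 2:47.

Final answer: 2:47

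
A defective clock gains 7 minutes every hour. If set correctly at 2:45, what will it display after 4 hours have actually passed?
For every 60 true minutes, the faulty clock advances 60 + 7 = 67 minutes.
True elapsed: 4 hours = 240 minutes.
Faulty clock advances: 240 x 67/60 = 268 minutes (drift: 28 minutes ahead).
Shown time: 2:45 + 268 minutes = 7:13.

Final answer: 7:13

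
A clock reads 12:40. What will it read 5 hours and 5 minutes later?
Starting time: 12:40
Adding 5 minutes to 40 minutes: 40 + 5 = 45 minutes
Adding 5 hours: 12 + 5 = 17 - 12 = 5
Final time: 5:45

Final answer: 5:45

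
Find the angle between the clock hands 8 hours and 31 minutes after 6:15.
First find the time 8 hours and 31 minutes after 6:15.
Total minutes: 6 x 60 + 15 + 8 x 60 + 31 = 886.
886 mod 720 = 166 minutes = 2:46.
Now compute the angle at 2:46:
Hour hand: 2 x 30 + 46 x 0.5 = 83 degrees
Minute hand: 46 x 6 = 276 degrees
Difference: |83 - 276| = 193 degrees
Smaller angle: 360 - 193 = 167 degrees

Final answer: 167 degrees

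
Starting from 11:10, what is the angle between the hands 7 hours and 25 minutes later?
First find the time 7 hours and 25 minutes after 11:10.
Total minutes: 11 x 60 + 10 + 7 x 60 + 25 = 1115.
1115 mod 720 = 395 minutes = 6:35.
Now compute the angle at 6:35:
Hour hand: 6 x 30 + 35 x 0.5 = 197.5 degrees
Minute hand: 35 x 6 = 210 degrees
Difference: |197.5 - 210| = 12.5 degrees
The angle is 12.5 degrees

Final answer: 12.5 degrees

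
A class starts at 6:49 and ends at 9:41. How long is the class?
From 6:49 to 9:41:
(9 x 60 + 41) - (6 x 60 + 49) = 581 - 409 = 172 minutes
= 2 hours and 52 minutes

Final answer: 2 hours and 52 minutes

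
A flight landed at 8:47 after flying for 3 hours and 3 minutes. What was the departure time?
Starting time: 8:47 = 527 total minutes past 12:00
Subtracting: 3 hours and 3 minutes = 183 minutes
527 - 183 = 344 minutes
= 5 hours and 44 minutes past 12:00 = 5:44

Final answer: 5:44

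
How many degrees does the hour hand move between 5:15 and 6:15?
The hour hand moves 0.5 degrees per minute.
Time elapsed: 6:15 - 5:15 = 60 minutes
Angular displacement: 60 x 0.5 = 30 degrees

Final answer: 30 degrees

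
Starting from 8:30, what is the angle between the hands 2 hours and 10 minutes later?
First find the time 2 hours and 10 minutes after 8:30.
Total minutes: 8 x 60 + 30 + 2 x 60 + 10 = 640.
640 mod 720 = 640 minutes = 10:40.
Now compute the angle at 10:40:
Hour hand: 10 x 30 + 40 x 0.5 = 320 degrees
Minute hand: 40 x 6 = 240 degrees
Difference: |320 - 240| = 80 degrees
The angle is 80 degrees

Final answer: 80 degrees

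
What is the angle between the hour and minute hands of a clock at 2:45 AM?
Hour hand position: 2 x 30 + 45 x 0.5 = 82.5 degrees
Minute hand position: 45 x 6 = 270 degrees
Difference: |82.5 - 270| = 187.5 degrees
Since 187.5 > 180, the smaller angle is 360 - 187.5 = 172.5 degrees

Final answer: 172.5 degrees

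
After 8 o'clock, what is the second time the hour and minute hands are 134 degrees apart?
At t minutes past 8:00, the hour hand is at 30 x 8 + 0.5t degrees and the minute hand is at 6t degrees.
The smaller angle between them is 134 degrees when |30H - 5.5t| = 134 or |30H - 5.5t| = 226.
With H = 8, solve 30 x 8 - 5.5t = +/- target for each target:
  t = (30 x 8 - 134) / 5.5 = 19.27
  t = (30 x 8 + 134) / 5.5 = 68 (outside (0, 60))
  t = (30 x 8 - 226) / 5.5 = 2.55
  t = (30 x 8 + 226) / 5.5 = 84.73 (outside (0, 60))
Valid solutions in (0, 60): {2.55, 19.27} minutes.
The second occurrence is t = 19.27 minutes.
The hands form a 134-degree angle at 19.27 minutes past 8:00.

Final answer: 19.27 minutes past 8:00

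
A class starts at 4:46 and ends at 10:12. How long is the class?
From 4:46 to 10:12:
(10 x 60 + 12) - (4 x 60 + 46) = 612 - 286 = 326 minutes
= 5 hours and 26 minutes

Final answer: 5 hours and 26 minutes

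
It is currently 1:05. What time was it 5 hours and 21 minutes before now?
Starting time: 1:05 = 65 total minutes past 12:00
Subtracting: 5 hours and 21 minutes = 321 minutes
65 - 321 = -256 (negative, add 12 hours = 720) = 464 minutes
= 7 hours and 44 minutes past 12:00 = 7:44

Final answer: 7:44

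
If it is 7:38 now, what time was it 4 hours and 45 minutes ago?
Starting time: 7:38 = 458 total minutes past 12:00
Subtracting: 4 hours and 45 minutes = 285 minutes
458 - 285 = 173 minutes
= 2 hours and 53 minutes past 12:00 = 2:53

Final answer: 2:53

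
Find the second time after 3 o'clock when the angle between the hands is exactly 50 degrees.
At t minutes past 3:00, the hour hand is at 30 x 3 + 0.5t degrees and the minute hand is at 6t degrees.
The smaller angle between them is 50 degrees when |30H - 5.5t| = 50 or |30H - 5.5t| = 310.
With H = 3, solve 30 x 3 - 5.5t = +/- target for each target:
  t = (30 x 3 - 50) / 5.5 = 7.27
  t = (30 x 3 + 50) / 5.5 = 25.45
  t = (30 x 3 - 310) / 5.5 = -40 (outside (0, 60))
  t = (30 x 3 + 310) / 5.5 = 72.73 (outside (0, 60))
Valid solutions in (0, 60): {7.27, 25.45} minutes.
The second occurrence is t = 25.45 minutes.
The hands form a 50-degree angle at 25.45 minutes past 3:00.

Final answer: 25.45 minutes past 3:00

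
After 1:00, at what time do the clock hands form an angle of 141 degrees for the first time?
At t minutes past 1:00, the hour hand is at 30 x 1 + 0.5t degrees and the minute hand is at 6t degrees.
The smaller angle between them is 141 degrees when |30H - 5.5t| = 141 or |30H - 5.5t| = 219.
With H = 1, solve 30 x 1 - 5.5t = +/- target for each target:
  t = (30 x 1 - 141) / 5.5 = -20.18 (outside (0, 60))
  t = (30 x 1 + 141) / 5.5 = 31.09
  t = (30 x 1 - 219) / 5.5 = -34.36 (outside (0, 60))
  t = (30 x 1 + 219) / 5.5 = 45.27
Valid solutions in (0, 60): {31.09, 45.27} minutes.
The first occurrence is t = 31.09 minutes.
The hands form a 141-degree angle at 31.09 minutes past 1:00.

Final answer: 31.09 minutes past 1:00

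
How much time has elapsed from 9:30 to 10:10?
From 9:30 to 10:10:
(10 x 60 + 10) - (9 x 60 + 30) = 610 - 570 = 40 minutes
= 40 minutes

Final answer: 40 minutes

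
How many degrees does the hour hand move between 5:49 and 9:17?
The hour hand moves 0.5 degrees per minute.
Time elapsed: 9:17 - 5:49 = 208 minutes
Angular displacement: 208 x 0.5 = 104 degrees

Final answer: 104 degrees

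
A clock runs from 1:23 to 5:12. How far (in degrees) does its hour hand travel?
The hour hand moves 0.5 degrees per minute.
Time elapsed: 5:12 - 1:23 = 229 minutes
Angular displacement: 229 x 0.5 = 114.5 degrees

Final answer: 114.5 degrees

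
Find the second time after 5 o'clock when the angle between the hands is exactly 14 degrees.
At t minutes past 5:00, the hour hand is at 30 x 5 + 0.5t degrees and the minute hand is at 6t degrees.
The smaller angle between them is 14 degrees when |30H - 5.5t| = 14 or |30H - 5.5t| = 346.
With H = 5, solve 30 x 5 - 5.5t = +/- target for each target:
  t = (30 x 5 - 14) / 5.5 = 24.73
  t = (30 x 5 + 14) / 5.5 = 29.82
  t = (30 x 5 - 346) / 5.5 = -35.64 (outside (0, 60))
  t = (30 x 5 + 346) / 5.5 = 90.18 (outside (0, 60))
Valid solutions in (0, 60): {24.73, 29.82} minutes.
The second occurrence is t = 29.82 minutes.
The hands form a 14-degree angle at 29.82 minutes past 5:00.

Final answer: 29.82 minutes past 5:00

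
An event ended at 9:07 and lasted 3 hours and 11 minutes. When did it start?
Starting time: 9:07 = 547 total minutes past 12:00
Subtracting: 3 hours and 11 minutes = 191 minutes
547 - 191 = 356 minutes
= 5 hours and 56 minutes past 12:00 = 5:56

Final answer: 5:56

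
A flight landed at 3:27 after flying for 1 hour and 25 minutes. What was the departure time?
Starting time: 3:27 = 207 total minutes past 12:00
Subtracting: 1 hour and 25 minutes = 85 minutes
207 - 85 = 122 minutes
= 2 hours and 2 minutes past 12:00 = 2:02

Final answer: 2:02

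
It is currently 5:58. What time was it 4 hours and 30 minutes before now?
Starting time: 5:58 = 358 total minutes past 12:00
Subtracting: 4 hours and 30 minutes = 270 minutes
358 - 270 = 88 minutes
= 1 hour and 28 minutes past 12:00 = 1:28

Final answer: 1:28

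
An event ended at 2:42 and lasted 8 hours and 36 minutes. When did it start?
Starting time: 2:42 = 162 total minutes past 12:00
Subtracting: 8 hours and 36 minutes = 516 minutes
162 - 516 = -354 (negative, add 12 hours = 720) = 366 minutes
= 6 hours and 6 minutes past 12:00 = 6:06

Final answer: 6:06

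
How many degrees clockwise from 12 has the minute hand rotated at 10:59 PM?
The minute hand moves 6 degrees per minute.
At 10:59: 59 x 6 = 354 degrees

Final answer: 354 degrees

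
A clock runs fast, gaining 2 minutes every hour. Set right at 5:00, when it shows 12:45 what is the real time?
For every 60 true minutes, the faulty clock advances 62 minutes, so 1 faulty-clock minute corresponds to 60/62 true minutes.
From 5:00 to 12:45 on the faulty dial is 465 minutes.
True elapsed: 465 x 60/62 = 450 minutes = 7 hours and 30 minutes.
True time: 5:00 + 7 hours and 30 minutes = 12:30.

Final answer: 12:30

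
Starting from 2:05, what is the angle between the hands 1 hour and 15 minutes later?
First find the time 1 hour and 15 minutes after 2:05.
Total minutes: 2 x 60 + 5 + 1 x 60 + 15 = 200.
200 mod 720 = 200 minutes = 3:20.
Now compute the angle at 3:20:
Hour hand: 3 x 30 + 20 x 0.5 = 100 degrees
Minute hand: 20 x 6 = 120 degrees
Difference: |100 - 120| = 20 degrees
The angle is 20 degrees

Final answer: 20 degrees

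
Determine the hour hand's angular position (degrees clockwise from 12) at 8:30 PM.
The hour hand moves 30 degrees per hour and 0.5 degrees per minute.
At 8:30: (8) x 30 + 30 x 0.5 = 240 + 15 = 255 degrees

Final answer: 255 degrees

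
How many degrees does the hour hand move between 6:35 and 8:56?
The hour hand moves 0.5 degrees per minute.
Time elapsed: 8:56 - 6:35 = 141 minutes
Angular displacement: 141 x 0.5 = 70.5 degrees

Final answer: 70.5 degrees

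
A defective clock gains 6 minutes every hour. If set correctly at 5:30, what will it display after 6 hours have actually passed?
For every 60 true minutes, the faulty clock advances 60 + 6 = 66 minutes.
True elapsed: 6 hours = 360 minutes.
Faulty clock advances: 360 x 66/60 = 396 minutes (drift: 36 minutes ahead).
Shown time: 5:30 + 396 minutes = 12:06.

Final answer: 12:06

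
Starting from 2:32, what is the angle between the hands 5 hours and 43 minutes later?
First find the time 5 hours and 43 minutes after 2:32.
Total minutes: 2 x 60 + 32 + 5 x 60 + 43 = 495.
495 mod 720 = 495 minutes = 8:15.
Now compute the angle at 8:15:
Hour hand: 8 x 30 + 15 x 0.5 = 247.5 degrees
Minute hand: 15 x 6 = 90 degrees
Difference: |247.5 - 90| = 157.5 degrees
The angle is 157.5 degrees

Final answer: 157.5 degrees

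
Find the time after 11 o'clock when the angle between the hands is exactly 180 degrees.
For hands to be 180 degrees apart: |30H - 5.5t| = 180
With H = 11: t = (30 x 11 + 180)/5.5 = 92.73 or t = (30 x 11 - 180)/5.5 = 27.27
First valid solution (0 < t < 60): t = 27.27 minutes
The hands are opposite at 27.27 minutes past 11:00.

Final answer: 27.27 minutes past 11:00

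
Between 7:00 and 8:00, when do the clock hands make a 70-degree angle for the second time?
At t minutes past 7:00, the hour hand is at 30 x 7 + 0.5t degrees and the minute hand is at 6t degrees.
The smaller angle between them is 70 degrees when |30H - 5.5t| = 70 or |30H - 5.5t| = 290.
With H = 7, solve 30 x 7 - 5.5t = +/- target for each target:
  t = (30 x 7 - 70) / 5.5 = 25.45
  t = (30 x 7 + 70) / 5.5 = 50.91
  t = (30 x 7 - 290) / 5.5 = -14.55 (outside (0, 60))
  t = (30 x 7 + 290) / 5.5 = 90.91 (outside (0, 60))
Valid solutions in (0, 60): {25.45, 50.91} minutes.
The second occurrence is t = 50.91 minutes.
The hands form a 70-degree angle at 50.91 minutes past 7:00.

Final answer: 50.91 minutes past 7:00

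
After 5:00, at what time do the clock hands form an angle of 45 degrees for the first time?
At t minutes past 5:00, the hour hand is at 30 x 5 + 0.5t degrees and the minute hand is at 6t degrees.
The smaller angle between them is 45 degrees when |30H - 5.5t| = 45 or |30H - 5.5t| = 315.
With H = 5, solve 30 x 5 - 5.5t = +/- target for each target:
  t = (30 x 5 - 45) / 5.5 = 19.09
  t = (30 x 5 + 45) / 5.5 = 35.45
  t = (30 x 5 - 315) / 5.5 = -30 (outside (0, 60))
  t = (30 x 5 + 315) / 5.5 = 84.55 (outside (0, 60))
Valid solutions in (0, 60): {19.09, 35.45} minutes.
The first occurrence is t = 19.09 minutes.
The hands form a 45-degree angle at 19.09 minutes past 5:00.

Final answer: 19.09 minutes past 5:00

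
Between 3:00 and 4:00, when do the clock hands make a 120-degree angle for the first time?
At t minutes past 3:00, the hour hand is at 30 x 3 + 0.5t degrees and the minute hand is at 6t degrees.
The smaller angle between them is 120 degrees when |30H - 5.5t| = 120 or |30H - 5.5t| = 240.
With H = 3, solve 30 x 3 - 5.5t = +/- target for each target:
  t = (30 x 3 - 120) / 5.5 = -5.45 (outside (0, 60))
  t = (30 x 3 + 120) / 5.5 = 38.18
  t = (30 x 3 - 240) / 5.5 = -27.27 (outside (0, 60))
  t = (30 x 3 + 240) / 5.5 = 60 (outside (0, 60))
Valid solutions in (0, 60): {38.18} minutes.
The first occurrence is t = 38.18 minutes.
The hands form a 120-degree angle at 38.18 minutes past 3:00.

Final answer: 38.18 minutes past 3:00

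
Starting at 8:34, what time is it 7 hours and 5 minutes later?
Starting time: 8:34
Adding 5 minutes to 34 minutes: 34 + 5 = 39 minutes
Adding 7 hours: 8 + 7 = 15 - 12 = 3
Final time: 3:39

Final answer: 3:39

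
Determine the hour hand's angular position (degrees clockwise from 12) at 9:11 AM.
The hour hand moves 30 degrees per hour and 0.5 degrees per minute.
At 9:11: (9) x 30 + 11 x 0.5 = 270 + 5.5 = 275.5 degrees

Final answer: 275.5 degrees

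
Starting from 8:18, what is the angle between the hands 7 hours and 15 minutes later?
First find the time 7 hours and 15 minutes after 8:18.
Total minutes: 8 x 60 + 18 + 7 x 60 + 15 = 933.
933 mod 720 = 213 minutes = 3:33.
Now compute the angle at 3:33:
Hour hand: 3 x 30 + 33 x 0.5 = 106.5 degrees
Minute hand: 33 x 6 = 198 degrees
Difference: |106.5 - 198| = 91.5 degrees
The angle is 91.5 degrees

Final answer: 91.5 degrees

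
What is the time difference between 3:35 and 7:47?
From 3:35 to 7:47:
(7 x 60 + 47) - (3 x 60 + 35) = 467 - 215 = 252 minutes
= 4 hours and 12 minutes

Final answer: 4 hours and 12 minutes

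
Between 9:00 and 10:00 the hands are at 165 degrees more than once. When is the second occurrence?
At t minutes past 9:00, the hour hand is at 30 x 9 + 0.5t degrees and the minute hand is at 6t degrees.
The smaller angle between them is 165 degrees when |30H - 5.5t| = 165 or |30H - 5.5t| = 195.
With H = 9, solve 30 x 9 - 5.5t = +/- target for each target:
  t = (30 x 9 - 165) / 5.5 = 19.09
  t = (30 x 9 + 165) / 5.5 = 79.09 (outside (0, 60))
  t = (30 x 9 - 195) / 5.5 = 13.64
  t = (30 x 9 + 195) / 5.5 = 84.55 (outside (0, 60))
Valid solutions in (0, 60): {13.64, 19.09} minutes.
The second occurrence is t = 19.09 minutes.
The hands form a 165-degree angle at 19.09 minutes past 9:00.

Final answer: 19.09 minutes past 9:00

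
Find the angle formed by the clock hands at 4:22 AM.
Hour hand position: 4 x 30 + 22 x 0.5 = 131 degrees
Minute hand position: 22 x 6 = 132 degrees
Difference: |131 - 132| = 1 degrees
The angle between the hands is 1 degrees

Final answer: 1 degrees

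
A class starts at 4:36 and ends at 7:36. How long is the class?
From 4:36 to 7:36:
(7 x 60 + 36) - (4 x 60 + 36) = 456 - 276 = 180 minutes
= 3 hours

Final answer: 3 hours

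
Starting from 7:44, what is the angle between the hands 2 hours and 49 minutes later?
First find the time 2 hours and 49 minutes after 7:44.
Total minutes: 7 x 60 + 44 + 2 x 60 + 49 = 633.
633 mod 720 = 633 minutes = 10:33.
Now compute the angle at 10:33:
Hour hand: 10 x 30 + 33 x 0.5 = 316.5 degrees
Minute hand: 33 x 6 = 198 degrees
Difference: |316.5 - 198| = 118.5 degrees
The angle is 118.5 degrees

Final answer: 118.5 degrees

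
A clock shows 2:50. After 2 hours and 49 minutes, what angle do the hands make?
First find the time 2 hours and 49 minutes after 2:50.
Total minutes: 2 x 60 + 50 + 2 x 60 + 49 = 339.
339 mod 720 = 339 minutes = 5:39.
Now compute the angle at 5:39:
Hour hand: 5 x 30 + 39 x 0.5 = 169.5 degrees
Minute hand: 39 x 6 = 234 degrees
Difference: |169.5 - 234| = 64.5 degrees
The angle is 64.5 degrees

Final answer: 64.5 degrees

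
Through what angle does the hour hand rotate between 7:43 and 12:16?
The hour hand moves 0.5 degrees per minute.
Time elapsed: 12:16 - 7:43 = 273 minutes
Angular displacement: 273 x 0.5 = 136.5 degrees

Final answer: 136.5 degrees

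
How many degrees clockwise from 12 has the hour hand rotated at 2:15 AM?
The hour hand moves 30 degrees per hour and 0.5 degrees per minute.
At 2:15: (2) x 30 + 15 x 0.5 = 60 + 7.5 = 67.5 degrees

Final answer: 67.5 degrees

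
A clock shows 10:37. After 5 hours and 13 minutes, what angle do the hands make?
First find the time 5 hours and 13 minutes after 10:37.
Total minutes: 10 x 60 + 37 + 5 x 60 + 13 = 950.
950 mod 720 = 230 minutes = 3:50.
Now compute the angle at 3:50:
Hour hand: 3 x 30 + 50 x 0.5 = 115 degrees
Minute hand: 50 x 6 = 300 degrees
Difference: |115 - 300| = 185 degrees
Smaller angle: 360 - 185 = 175 degrees

Final answer: 175 degrees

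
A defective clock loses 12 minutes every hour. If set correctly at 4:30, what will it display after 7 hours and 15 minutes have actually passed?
For every 60 true minutes, the faulty clock advances 60 - 12 = 48 minutes.
True elapsed: 7 hours and 15 minutes = 435 minutes.
Faulty clock advances: 435 x 48/60 = 348 minutes (drift: 87 minutes behind).
Shown time: 4:30 + 348 minutes = 10:18.

Final answer: 10:18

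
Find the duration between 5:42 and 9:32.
From 5:42 to 9:32:
(9 x 60 + 32) - (5 x 60 + 42) = 572 - 342 = 230 minutes
= 3 hours and 50 minutes

Final answer: 3 hours and 50 minutes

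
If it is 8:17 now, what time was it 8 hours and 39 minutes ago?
Starting time: 8:17 = 497 total minutes past 12:00
Subtracting: 8 hours and 39 minutes = 519 minutes
497 - 519 = -22 (negative, add 12 hours = 720) = 698 minutes
= 11 hours and 38 minutes past 12:00 = 11:38

Final answer: 11:38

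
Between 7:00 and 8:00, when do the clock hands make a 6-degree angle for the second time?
At t minutes past 7:00, the hour hand is at 30 x 7 + 0.5t degrees and the minute hand is at 6t degrees.
The smaller angle between them is 6 degrees when |30H - 5.5t| = 6 or |30H - 5.5t| = 354.
With H = 7, solve 30 x 7 - 5.5t = +/- target for each target:
  t = (30 x 7 - 6) / 5.5 = 37.09
  t = (30 x 7 + 6) / 5.5 = 39.27
  t = (30 x 7 - 354) / 5.5 = -26.18 (outside (0, 60))
  t = (30 x 7 + 354) / 5.5 = 102.55 (outside (0, 60))
Valid solutions in (0, 60): {37.09, 39.27} minutes.
The second occurrence is t = 39.27 minutes.
The hands form a 6-degree angle at 39.27 minutes past 7:00.

Final answer: 39.27 minutes past 7:00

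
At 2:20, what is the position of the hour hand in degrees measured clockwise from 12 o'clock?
The hour hand moves 30 degrees per hour and 0.5 degrees per minute.
At 2:20: (2) x 30 + 20 x 0.5 = 60 + 10 = 70 degrees

Final answer: 70 degrees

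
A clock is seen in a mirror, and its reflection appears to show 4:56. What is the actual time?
Reflection across the vertical (12-6) axis maps a hand at angle A degrees to (360 - A) degrees, which sends a reading of T minutes past 12:00 to (720 - T) minutes past 12:00.
Mirror reads 4:56 = 296 minutes past 12:00.
Actual time: (720 - 296) mod 720 = 424 minutes = 7:04.

Final answer: 7:04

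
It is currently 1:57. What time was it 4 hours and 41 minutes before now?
Starting time: 1:57 = 117 total minutes past 12:00
Subtracting: 4 hours and 41 minutes = 281 minutes
117 - 281 = -164 (negative, add 12 hours = 720) = 556 minutes
= 9 hours and 16 minutes past 12:00 = 9:16

Final answer: 9:16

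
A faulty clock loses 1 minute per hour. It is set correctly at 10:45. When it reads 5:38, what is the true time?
For every 60 true minutes, the faulty clock advances 59 minutes, so 1 faulty-clock minute corresponds to 60/59 true minutes.
From 10:45 to 5:38 on the faulty dial is 413 minutes.
True elapsed: 413 x 60/59 = 420 minutes = 7 hours.
True time: 10:45 + 7 hours = 5:45.

Final answer: 5:45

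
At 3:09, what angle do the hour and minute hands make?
Hour hand position: 3 x 30 + 9 x 0.5 = 94.5 degrees
Minute hand position: 9 x 6 = 54 degrees
Difference: |94.5 - 54| = 40.5 degrees
The angle between the hands is 40.5 degrees

Final answer: 40.5 degrees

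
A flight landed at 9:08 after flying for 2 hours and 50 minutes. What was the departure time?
Starting time: 9:08 = 548 total minutes past 12:00
Subtracting: 2 hours and 50 minutes = 170 minutes
548 - 170 = 378 minutes
= 6 hours and 18 minutes past 12:00 = 6:18

Final answer: 6:18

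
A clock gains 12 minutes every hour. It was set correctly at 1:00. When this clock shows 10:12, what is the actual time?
For every 60 true minutes, the faulty clock advances 72 minutes, so 1 faulty-clock minute corresponds to 60/72 true minutes.
From 1:00 to 10:12 on the faulty dial is 552 minutes.
True elapsed: 552 x 60/72 = 460 minutes = 7 hours and 40 minutes.
True time: 1:00 + 7 hours and 40 minutes = 8:40.

Final answer: 8:40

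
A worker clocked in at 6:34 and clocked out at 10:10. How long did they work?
From 6:34 to 10:10:
(10 x 60 + 10) - (6 x 60 + 34) = 610 - 394 = 216 minutes
= 3 hours and 36 minutes

Final answer: 3 hours and 36 minutes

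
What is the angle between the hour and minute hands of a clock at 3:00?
Hour hand position: 3 x 30 + 0 x 0.5 = 90 degrees
Minute hand position: 0 x 6 = 0 degrees
Difference: |90 - 0| = 90 degrees
The angle between the hands is 90 degrees

Final answer: 90 degrees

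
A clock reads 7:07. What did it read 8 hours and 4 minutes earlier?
Starting time: 7:07 = 427 total minutes past 12:00
Subtracting: 8 hours and 4 minutes = 484 minutes
427 - 484 = -57 (negative, add 12 hours = 720) = 663 minutes
= 11 hours and 3 minutes past 12:00 = 11:03

Final answer: 11:03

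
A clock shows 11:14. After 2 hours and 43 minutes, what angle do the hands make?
First find the time 2 hours and 43 minutes after 11:14.
Total minutes: 11 x 60 + 14 + 2 x 60 + 43 = 837.
837 mod 720 = 117 minutes = 1:57.
Now compute the angle at 1:57:
Hour hand: 1 x 30 + 57 x 0.5 = 58.5 degrees
Minute hand: 57 x 6 = 342 degrees
Difference: |58.5 - 342| = 283.5 degrees
Smaller angle: 360 - 283.5 = 76.5 degrees

Final answer: 76.5 degrees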